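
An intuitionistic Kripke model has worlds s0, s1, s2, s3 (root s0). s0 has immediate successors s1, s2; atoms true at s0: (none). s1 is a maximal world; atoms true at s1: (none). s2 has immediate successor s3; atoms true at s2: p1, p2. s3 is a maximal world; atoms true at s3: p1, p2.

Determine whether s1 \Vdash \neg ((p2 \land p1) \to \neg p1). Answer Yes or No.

s1 \nVdash \neg ((p2 \land p1) \to \neg p1) since s1 is accessible from s1 and s1 \Vdash (p2 \land p1) \to \neg p1.
s1 \Vdash (p2 \land p1) \to \neg p1 vacuously: no world accessible from s1 forces the antecedent p2 \land p1.

No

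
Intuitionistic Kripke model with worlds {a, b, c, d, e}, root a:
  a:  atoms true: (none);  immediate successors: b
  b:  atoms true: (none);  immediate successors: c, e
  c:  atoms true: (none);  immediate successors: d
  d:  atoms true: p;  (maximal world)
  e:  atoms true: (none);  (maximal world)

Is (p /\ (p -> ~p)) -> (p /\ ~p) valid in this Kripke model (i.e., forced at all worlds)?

a ||- (p /\ (p -> ~p)) -> (p /\ ~p) vacuously: no world accessible from a forces the antecedent p /\ (p -> ~p).
Since the root a forces (p /\ (p -> ~p)) -> (p /\ ~p) and forcing is persistent (monotone upward), every world forces it.

Yes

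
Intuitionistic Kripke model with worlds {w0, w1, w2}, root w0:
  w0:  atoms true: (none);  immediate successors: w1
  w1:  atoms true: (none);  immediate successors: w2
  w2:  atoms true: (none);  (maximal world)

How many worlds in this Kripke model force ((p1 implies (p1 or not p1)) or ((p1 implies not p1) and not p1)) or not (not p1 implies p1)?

3

w0: forces it.
w1: forces it.
w2: forces it.
Worlds forcing the formula: {w0, w1, w2}.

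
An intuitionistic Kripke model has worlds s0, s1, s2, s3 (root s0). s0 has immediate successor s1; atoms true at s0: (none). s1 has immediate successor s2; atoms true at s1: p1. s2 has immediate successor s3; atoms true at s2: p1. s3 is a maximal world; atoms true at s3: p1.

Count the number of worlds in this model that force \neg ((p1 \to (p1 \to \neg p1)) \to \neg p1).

s0: does not force it — s0 \nVdash \neg ((p1 \to (p1 \to \neg p1)) \to \neg p1) since s0 is accessible from s0 and s0 \Vdash (p1 \to (p1 \to \neg p1)) \to \neg p1.
s1: does not force it — s1 \nVdash \neg ((p1 \to (p1 \to \neg p1)) \to \neg p1) since s1 is accessible from s1 and s1 \Vdash (p1 \to (p1 \to \neg p1)) \to \neg p1.
s2: does not force it.
s3: does not force it.
Worlds forcing the formula: { }.

0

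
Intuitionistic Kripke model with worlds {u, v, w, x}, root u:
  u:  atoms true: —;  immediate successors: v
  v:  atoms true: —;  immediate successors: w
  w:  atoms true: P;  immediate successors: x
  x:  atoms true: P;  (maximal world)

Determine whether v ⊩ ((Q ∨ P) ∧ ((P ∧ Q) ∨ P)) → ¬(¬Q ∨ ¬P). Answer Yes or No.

v ⊮ ((Q ∨ P) ∧ ((P ∧ Q) ∨ P)) → ¬(¬Q ∨ ¬P): at the accessible world w, w ⊩ (Q ∨ P) ∧ ((P ∧ Q) ∨ P) but w ⊮ ¬(¬Q ∨ ¬P).
w ⊮ ¬(¬Q ∨ ¬P) since w is accessible from w and w ⊩ ¬Q ∨ ¬P.
w ⊩ ¬Q ∨ ¬P via the disjunct ¬Q.

No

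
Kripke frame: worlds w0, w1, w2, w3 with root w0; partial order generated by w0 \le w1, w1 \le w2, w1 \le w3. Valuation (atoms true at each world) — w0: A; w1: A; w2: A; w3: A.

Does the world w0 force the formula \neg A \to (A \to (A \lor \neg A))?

Yes

w0 \Vdash \neg A \to (A \to (A \lor \neg A)) vacuously: no world accessible from w0 forces the antecedent \neg A.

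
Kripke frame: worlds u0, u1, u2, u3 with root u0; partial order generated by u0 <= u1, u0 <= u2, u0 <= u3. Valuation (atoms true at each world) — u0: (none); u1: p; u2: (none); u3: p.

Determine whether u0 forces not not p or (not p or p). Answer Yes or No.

u0 does not force not not p or (not p or p): neither disjunct is forced at u0.
u0 does not force not not p since u2 is accessible from u0 and u2 forces not p.
u2 forces not p: no world accessible from u2 forces p.

No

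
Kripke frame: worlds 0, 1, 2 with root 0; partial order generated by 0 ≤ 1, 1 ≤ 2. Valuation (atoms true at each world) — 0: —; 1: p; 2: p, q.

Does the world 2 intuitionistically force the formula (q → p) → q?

2 ⊩ (q → p) → q: every world accessible from 2 that forces q → p (namely 2) also forces q.

Yes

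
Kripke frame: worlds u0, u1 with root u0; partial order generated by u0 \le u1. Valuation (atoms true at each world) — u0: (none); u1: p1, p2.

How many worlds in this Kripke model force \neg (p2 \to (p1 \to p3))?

u0: forces it.
u1: forces it.
Worlds forcing the formula: {u0, u1}.

2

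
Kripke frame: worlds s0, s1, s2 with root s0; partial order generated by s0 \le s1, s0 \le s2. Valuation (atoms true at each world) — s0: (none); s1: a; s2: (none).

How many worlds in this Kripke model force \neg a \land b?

0

s0: does not force it — s0 \nVdash \neg a \land b since s0 fails \neg a.
s1: does not force it.
s2: does not force it.
Worlds forcing the formula: { }.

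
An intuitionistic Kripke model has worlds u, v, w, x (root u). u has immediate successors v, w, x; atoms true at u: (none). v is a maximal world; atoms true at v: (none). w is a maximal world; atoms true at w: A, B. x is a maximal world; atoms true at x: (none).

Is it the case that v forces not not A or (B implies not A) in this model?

v forces not not A or (B implies not A) via the disjunct B implies not A.

Yes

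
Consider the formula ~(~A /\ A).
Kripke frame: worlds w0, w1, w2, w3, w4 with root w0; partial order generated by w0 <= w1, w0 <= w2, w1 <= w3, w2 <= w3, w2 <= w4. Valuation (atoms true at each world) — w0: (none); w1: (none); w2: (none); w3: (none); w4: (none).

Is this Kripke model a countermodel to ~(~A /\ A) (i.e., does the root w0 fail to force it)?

No

w0 ||- ~(~A /\ A): no world accessible from w0 forces ~A /\ A.
So the root w0 forces ~(~A /\ A); the model is not a countermodel.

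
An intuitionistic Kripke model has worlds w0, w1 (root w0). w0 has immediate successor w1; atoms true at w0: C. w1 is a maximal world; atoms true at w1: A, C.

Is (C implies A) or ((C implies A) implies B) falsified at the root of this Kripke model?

Yes

w0 does not force (C implies A) or ((C implies A) implies B): neither disjunct is forced at w0.
w0 does not force C implies A: already at w0 itself, w0 forces C but w0 does not force A.
w0 lacks atom A, so w0 does not force A.
So the root w0 does not force (C implies A) or ((C implies A) implies B); the model is a countermodel.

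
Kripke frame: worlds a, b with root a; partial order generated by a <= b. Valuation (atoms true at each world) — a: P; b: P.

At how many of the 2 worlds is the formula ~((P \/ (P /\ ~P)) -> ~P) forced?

a: forces it.
b: forces it.
Worlds forcing the formula: {a, b}.

2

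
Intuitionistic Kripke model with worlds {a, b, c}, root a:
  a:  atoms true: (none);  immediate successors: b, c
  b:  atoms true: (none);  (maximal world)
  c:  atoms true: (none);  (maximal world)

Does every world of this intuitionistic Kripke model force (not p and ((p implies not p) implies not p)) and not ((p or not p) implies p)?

a forces (not p and ((p implies not p) implies not p)) and not ((p or not p) implies p) since a forces both conjuncts.
Since the root a forces (not p and ((p implies not p) implies not p)) and not ((p or not p) implies p) and forcing is persistent (monotone upward), every world forces it.

Yes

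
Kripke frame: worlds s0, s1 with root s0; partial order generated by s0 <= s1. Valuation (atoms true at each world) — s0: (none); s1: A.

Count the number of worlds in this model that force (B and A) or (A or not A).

s0: does not force it — s0 does not force (B and A) or (A or not A): neither disjunct is forced at s0.
s1: forces it.
Worlds forcing the formula: {s1}.

1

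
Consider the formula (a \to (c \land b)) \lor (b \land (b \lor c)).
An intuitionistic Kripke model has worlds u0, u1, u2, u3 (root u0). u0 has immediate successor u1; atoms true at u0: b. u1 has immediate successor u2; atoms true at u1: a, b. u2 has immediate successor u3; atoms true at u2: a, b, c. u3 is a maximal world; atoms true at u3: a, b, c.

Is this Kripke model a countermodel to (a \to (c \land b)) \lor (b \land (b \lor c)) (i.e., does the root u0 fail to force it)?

u0 \Vdash (a \to (c \land b)) \lor (b \land (b \lor c)) via the disjunct b \land (b \lor c).
So the root u0 forces (a \to (c \land b)) \lor (b \land (b \lor c)); the model is not a countermodel.

No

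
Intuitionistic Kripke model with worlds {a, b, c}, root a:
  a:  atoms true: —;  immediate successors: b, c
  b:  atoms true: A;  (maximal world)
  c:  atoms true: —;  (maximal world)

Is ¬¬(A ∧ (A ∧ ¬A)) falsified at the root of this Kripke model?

Yes

a ⊮ ¬¬(A ∧ (A ∧ ¬A)) since a is accessible from a and a ⊩ ¬(A ∧ (A ∧ ¬A)).
a ⊩ ¬(A ∧ (A ∧ ¬A)): no world accessible from a forces A ∧ (A ∧ ¬A).
So the root a does not force ¬¬(A ∧ (A ∧ ¬A)); the model is a countermodel.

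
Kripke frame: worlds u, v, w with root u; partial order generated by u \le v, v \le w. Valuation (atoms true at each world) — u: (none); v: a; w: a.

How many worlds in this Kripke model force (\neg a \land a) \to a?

3

u: forces it.
v: forces it.
w: forces it.
Worlds forcing the formula: {u, v, w}.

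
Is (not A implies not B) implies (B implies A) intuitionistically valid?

No

This is the converse of contraposition, which is not intuitionistically valid.
A Kripke countermodel: worlds s0, s1; order generated by s0 <= s1; atoms true at each world — s0:{B}; s1:{A,B}.
s0 does not force (not A implies not B) implies (B implies A): already at s0 itself, s0 forces not A implies not B but s0 does not force B implies A.
s0 does not force B implies A: already at s0 itself, s0 forces B but s0 does not force A.
s0 lacks atom A, so s0 does not force A.
So the root s0 does not force the formula.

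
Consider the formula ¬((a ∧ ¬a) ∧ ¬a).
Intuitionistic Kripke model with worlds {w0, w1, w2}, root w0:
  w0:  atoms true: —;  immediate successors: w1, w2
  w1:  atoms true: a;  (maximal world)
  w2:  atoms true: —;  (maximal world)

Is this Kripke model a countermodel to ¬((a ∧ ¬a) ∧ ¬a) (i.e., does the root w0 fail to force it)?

No

w0 ⊩ ¬((a ∧ ¬a) ∧ ¬a): no world accessible from w0 forces (a ∧ ¬a) ∧ ¬a.
So the root w0 forces ¬((a ∧ ¬a) ∧ ¬a); the model is not a countermodel.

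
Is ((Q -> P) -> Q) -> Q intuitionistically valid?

No

This is Peirce's law, which is not intuitionistically valid.
A Kripke countermodel: worlds u0, u1; order generated by u0 <= u1; atoms true at each world — u0:{}; u1:{Q}.
u0 ||-/- ((Q -> P) -> Q) -> Q: already at u0 itself, u0 ||- (Q -> P) -> Q but u0 ||-/- Q.
u0 lacks atom Q, so u0 ||-/- Q.
So the root u0 does not force the formula.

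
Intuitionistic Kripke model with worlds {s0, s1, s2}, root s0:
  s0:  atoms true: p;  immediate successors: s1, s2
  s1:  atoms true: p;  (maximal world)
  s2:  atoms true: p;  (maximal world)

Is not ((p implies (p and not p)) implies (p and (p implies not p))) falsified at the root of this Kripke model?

s0 does not force not ((p implies (p and not p)) implies (p and (p implies not p))) since s0 is accessible from s0 and s0 forces (p implies (p and not p)) implies (p and (p implies not p)).
s0 forces (p implies (p and not p)) implies (p and (p implies not p)) vacuously: no world accessible from s0 forces the antecedent p implies (p and not p).
So the root s0 does not force not ((p implies (p and not p)) implies (p and (p implies not p))); the model is a countermodel.

Yes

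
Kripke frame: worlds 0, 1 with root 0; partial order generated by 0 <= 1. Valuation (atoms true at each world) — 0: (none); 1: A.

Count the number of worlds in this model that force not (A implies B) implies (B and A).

0: does not force it — 0 does not force not (A implies B) implies (B and A): already at 0 itself, 0 forces not (A implies B) but 0 does not force B and A.
1: does not force it — 1 does not force not (A implies B) implies (B and A): already at 1 itself, 1 forces not (A implies B) but 1 does not force B and A.
Worlds forcing the formula: { }.

0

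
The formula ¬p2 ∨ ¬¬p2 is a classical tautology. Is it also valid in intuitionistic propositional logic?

This is the weak law of excluded middle, which is not intuitionistically valid.
A Kripke countermodel: worlds u, v, w; order generated by u ≤ v, u ≤ w; atoms true at each world — u:{}; v:{p2}; w:{}.
u ⊮ ¬p2 ∨ ¬¬p2: neither disjunct is forced at u.
u ⊮ ¬p2 since v is accessible from u and v ⊩ p2.
So the root u does not force the formula.

No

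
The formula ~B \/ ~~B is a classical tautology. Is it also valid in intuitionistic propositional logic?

This is the weak law of excluded middle, which is not intuitionistically valid.
A Kripke countermodel: worlds u, v, w; order generated by u <= v, u <= w; atoms true at each world — u:{}; v:{B}; w:{}.
u ||-/- ~B \/ ~~B: neither disjunct is forced at u.
u ||-/- ~B since v is accessible from u and v ||- B.
So the root u does not force the formula.

No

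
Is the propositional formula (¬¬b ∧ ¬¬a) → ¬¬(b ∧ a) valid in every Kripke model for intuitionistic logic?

Yes

This is the distribution of double negation over conjunction, which is intuitionistically derivable.
Assume ¬¬b, ¬¬a, and ¬(b ∧ a). From b we'd get ¬a (since b ∧ a is refuted), contradicting ¬¬a; so ¬b, contradicting ¬¬b.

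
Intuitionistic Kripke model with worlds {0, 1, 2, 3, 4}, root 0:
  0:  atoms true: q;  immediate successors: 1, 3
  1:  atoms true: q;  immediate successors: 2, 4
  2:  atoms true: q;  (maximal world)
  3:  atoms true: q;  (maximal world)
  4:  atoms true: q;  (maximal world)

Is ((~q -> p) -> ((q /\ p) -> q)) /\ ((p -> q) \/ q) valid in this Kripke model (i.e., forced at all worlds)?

0 ||- ((~q -> p) -> ((q /\ p) -> q)) /\ ((p -> q) \/ q) since 0 forces both conjuncts.
Since the root 0 forces ((~q -> p) -> ((q /\ p) -> q)) /\ ((p -> q) \/ q) and forcing is persistent (monotone upward), every world forces it.

Yes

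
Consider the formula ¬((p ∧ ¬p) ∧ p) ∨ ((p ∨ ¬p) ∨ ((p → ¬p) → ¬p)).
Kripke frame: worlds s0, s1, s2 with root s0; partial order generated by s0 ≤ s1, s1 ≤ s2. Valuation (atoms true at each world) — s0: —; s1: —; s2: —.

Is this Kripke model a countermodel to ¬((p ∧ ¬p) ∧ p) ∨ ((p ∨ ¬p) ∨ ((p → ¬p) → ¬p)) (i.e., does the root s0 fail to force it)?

s0 ⊩ ¬((p ∧ ¬p) ∧ p) ∨ ((p ∨ ¬p) ∨ ((p → ¬p) → ¬p)) via the disjunct ¬((p ∧ ¬p) ∧ p).
So the root s0 forces ¬((p ∧ ¬p) ∧ p) ∨ ((p ∨ ¬p) ∨ ((p → ¬p) → ¬p)); the model is not a countermodel.

No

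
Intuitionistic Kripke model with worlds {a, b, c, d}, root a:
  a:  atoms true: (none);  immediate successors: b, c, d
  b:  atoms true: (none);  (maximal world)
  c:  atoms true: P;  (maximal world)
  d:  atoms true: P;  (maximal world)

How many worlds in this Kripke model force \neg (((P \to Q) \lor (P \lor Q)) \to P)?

a: does not force it — a \nVdash \neg (((P \to Q) \lor (P \lor Q)) \to P) since c is accessible from a and c \Vdash ((P \to Q) \lor (P \lor Q)) \to P.
b: forces it.
c: does not force it.
d: does not force it.
Worlds forcing the formula: {b}.

1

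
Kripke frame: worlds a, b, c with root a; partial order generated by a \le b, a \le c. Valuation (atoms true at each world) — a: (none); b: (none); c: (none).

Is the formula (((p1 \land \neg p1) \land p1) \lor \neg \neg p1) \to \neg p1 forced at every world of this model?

Yes

a \Vdash (((p1 \land \neg p1) \land p1) \lor \neg \neg p1) \to \neg p1 vacuously: no world accessible from a forces the antecedent ((p1 \land \neg p1) \land p1) \lor \neg \neg p1.
Since the root a forces (((p1 \land \neg p1) \land p1) \lor \neg \neg p1) \to \neg p1 and forcing is persistent (monotone upward), every world forces it.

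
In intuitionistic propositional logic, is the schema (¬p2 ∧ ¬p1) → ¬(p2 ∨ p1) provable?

Yes

This is a constructively valid De Morgan direction (conjunction of negations to negated disjunction), which is intuitionistically derivable.
If both ¬p2 and ¬p1 hold at a world, no accessible world forces p2 or forces p1, so none forces p2 ∨ p1.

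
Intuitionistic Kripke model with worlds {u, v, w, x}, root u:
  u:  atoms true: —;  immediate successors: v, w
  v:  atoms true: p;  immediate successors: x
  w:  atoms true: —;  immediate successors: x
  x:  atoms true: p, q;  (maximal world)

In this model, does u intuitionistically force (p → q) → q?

No

u ⊮ (p → q) → q: at the accessible world w, w ⊩ p → q but w ⊮ q.
w lacks atom q, so w ⊮ q.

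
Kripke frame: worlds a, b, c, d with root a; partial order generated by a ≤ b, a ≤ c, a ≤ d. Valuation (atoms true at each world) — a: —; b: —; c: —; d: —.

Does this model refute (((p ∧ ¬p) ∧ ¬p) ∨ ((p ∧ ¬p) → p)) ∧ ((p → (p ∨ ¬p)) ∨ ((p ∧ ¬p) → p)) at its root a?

No

a ⊩ (((p ∧ ¬p) ∧ ¬p) ∨ ((p ∧ ¬p) → p)) ∧ ((p → (p ∨ ¬p)) ∨ ((p ∧ ¬p) → p)) since a forces both conjuncts.
So the root a forces (((p ∧ ¬p) ∧ ¬p) ∨ ((p ∧ ¬p) → p)) ∧ ((p → (p ∨ ¬p)) ∨ ((p ∧ ¬p) → p)); the model is not a countermodel.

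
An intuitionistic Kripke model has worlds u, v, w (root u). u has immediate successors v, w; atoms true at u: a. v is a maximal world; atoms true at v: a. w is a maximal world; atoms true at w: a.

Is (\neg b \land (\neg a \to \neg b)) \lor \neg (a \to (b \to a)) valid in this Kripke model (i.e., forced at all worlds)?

u \Vdash (\neg b \land (\neg a \to \neg b)) \lor \neg (a \to (b \to a)) via the disjunct \neg b \land (\neg a \to \neg b).
Since the root u forces (\neg b \land (\neg a \to \neg b)) \lor \neg (a \to (b \to a)) and forcing is persistent (monotone upward), every world forces it.

Yes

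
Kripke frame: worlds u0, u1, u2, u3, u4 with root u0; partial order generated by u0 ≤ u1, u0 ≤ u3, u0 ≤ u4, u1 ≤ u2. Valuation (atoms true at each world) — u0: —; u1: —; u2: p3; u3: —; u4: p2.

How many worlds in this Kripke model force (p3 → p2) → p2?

u0: does not force it — u0 ⊮ (p3 → p2) → p2: at the accessible world u3, u3 ⊩ p3 → p2 but u3 ⊮ p2.
u1: forces it.
u2: forces it.
u3: does not force it — u3 ⊮ (p3 → p2) → p2: already at u3 itself, u3 ⊩ p3 → p2 but u3 ⊮ p2.
u4: forces it.
Worlds forcing the formula: {u1, u2, u4}.

3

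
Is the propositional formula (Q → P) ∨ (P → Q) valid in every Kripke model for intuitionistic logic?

This is the Gödel–Dummett linearity axiom, which is not intuitionistically valid.
A Kripke countermodel: worlds u, v, w; order generated by u ≤ v, u ≤ w; atoms true at each world — u:{}; v:{Q}; w:{P}.
u ⊮ (Q → P) ∨ (P → Q): neither disjunct is forced at u.
u ⊮ Q → P: at the accessible world v, v ⊩ Q but v ⊮ P.
v lacks atom P, so v ⊮ P.
So the root u does not force the formula.

No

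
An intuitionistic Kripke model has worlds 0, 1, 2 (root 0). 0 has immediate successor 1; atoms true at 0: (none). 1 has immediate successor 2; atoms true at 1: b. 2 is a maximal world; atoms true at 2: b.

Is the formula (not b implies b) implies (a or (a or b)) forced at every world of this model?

No

Not every world: 0 does not force (not b implies b) implies (a or (a or b)).
0 does not force (not b implies b) implies (a or (a or b)): already at 0 itself, 0 forces not b implies b but 0 does not force a or (a or b).
0 does not force a or (a or b): neither disjunct is forced at 0.
0 lacks atom a, so 0 does not force a.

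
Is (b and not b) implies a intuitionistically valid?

Yes

This is an instance of ex falso quodlibet, which is intuitionistically derivable.
No world can force both b and not b, so the antecedent b and not b is never forced and the implication holds vacuously at every world.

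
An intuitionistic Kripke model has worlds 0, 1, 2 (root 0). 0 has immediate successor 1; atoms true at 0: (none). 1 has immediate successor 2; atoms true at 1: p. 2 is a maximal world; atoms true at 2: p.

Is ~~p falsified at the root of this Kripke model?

0 ||- ~~p: no world accessible from 0 forces ~p.
So the root 0 forces ~~p; the model is not a countermodel.

No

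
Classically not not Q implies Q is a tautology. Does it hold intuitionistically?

This is double-negation elimination, which is not intuitionistically valid.
A Kripke countermodel: worlds u, v; order generated by u <= v; atoms true at each world — u:{}; v:{Q}.
u does not force not not Q implies Q: already at u itself, u forces not not Q but u does not force Q.
u lacks atom Q, so u does not force Q.
So the root u does not force the formula.

No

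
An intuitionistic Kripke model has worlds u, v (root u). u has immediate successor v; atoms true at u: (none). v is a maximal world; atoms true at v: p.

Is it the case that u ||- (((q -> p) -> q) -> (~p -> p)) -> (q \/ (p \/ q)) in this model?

No

u ||-/- (((q -> p) -> q) -> (~p -> p)) -> (q \/ (p \/ q)): already at u itself, u ||- ((q -> p) -> q) -> (~p -> p) but u ||-/- q \/ (p \/ q).
u ||-/- q \/ (p \/ q): neither disjunct is forced at u.
u lacks atom q, so u ||-/- q.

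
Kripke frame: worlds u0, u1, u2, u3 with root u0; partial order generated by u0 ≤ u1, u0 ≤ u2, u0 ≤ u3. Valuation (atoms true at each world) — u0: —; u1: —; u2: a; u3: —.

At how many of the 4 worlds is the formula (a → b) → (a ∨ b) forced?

u0: does not force it — u0 ⊮ (a → b) → (a ∨ b): at the accessible world u1, u1 ⊩ a → b but u1 ⊮ a ∨ b.
u1: does not force it — u1 ⊮ (a → b) → (a ∨ b): already at u1 itself, u1 ⊩ a → b but u1 ⊮ a ∨ b.
u2: forces it.
u3: does not force it — u3 ⊮ (a → b) → (a ∨ b): already at u3 itself, u3 ⊩ a → b but u3 ⊮ a ∨ b.
Worlds forcing the formula: {u2}.

1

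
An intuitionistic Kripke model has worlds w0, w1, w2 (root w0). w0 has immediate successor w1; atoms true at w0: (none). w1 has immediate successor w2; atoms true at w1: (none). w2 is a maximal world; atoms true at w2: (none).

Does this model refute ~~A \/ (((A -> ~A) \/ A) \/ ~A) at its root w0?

w0 ||- ~~A \/ (((A -> ~A) \/ A) \/ ~A) via the disjunct ((A -> ~A) \/ A) \/ ~A.
So the root w0 forces ~~A \/ (((A -> ~A) \/ A) \/ ~A); the model is not a countermodel.

No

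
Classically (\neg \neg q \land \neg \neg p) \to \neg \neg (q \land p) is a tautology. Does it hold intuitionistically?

This is the distribution of double negation over conjunction, which is intuitionistically derivable.
Assume \neg \neg q, \neg \neg p, and \neg (q \land p). From q we'd get \neg p (since q \land p is refuted), contradicting \neg \neg p; so \neg q, contradicting \neg \neg q.

Yes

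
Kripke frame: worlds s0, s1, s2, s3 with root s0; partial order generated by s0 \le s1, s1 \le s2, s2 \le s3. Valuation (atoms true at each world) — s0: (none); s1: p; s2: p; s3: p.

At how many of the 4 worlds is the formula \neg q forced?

4

s0: forces it.
s1: forces it.
s2: forces it.
s3: forces it.
Worlds forcing the formula: {s0, s1, s2, s3}.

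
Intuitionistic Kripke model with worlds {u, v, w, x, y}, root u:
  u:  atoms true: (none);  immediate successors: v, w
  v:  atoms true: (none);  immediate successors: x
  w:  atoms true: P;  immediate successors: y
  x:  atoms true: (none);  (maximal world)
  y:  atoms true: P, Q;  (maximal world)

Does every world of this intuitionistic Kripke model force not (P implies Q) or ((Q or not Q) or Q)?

No

Not every world: u does not force not (P implies Q) or ((Q or not Q) or Q).
u does not force not (P implies Q) or ((Q or not Q) or Q): neither disjunct is forced at u.
u does not force not (P implies Q) since v is accessible from u and v forces P implies Q.
v forces P implies Q vacuously: no world accessible from v forces the antecedent P.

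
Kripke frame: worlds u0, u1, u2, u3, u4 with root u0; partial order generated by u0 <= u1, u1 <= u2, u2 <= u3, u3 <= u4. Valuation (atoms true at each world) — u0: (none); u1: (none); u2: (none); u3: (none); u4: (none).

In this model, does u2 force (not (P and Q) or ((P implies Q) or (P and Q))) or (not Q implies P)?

Yes

u2 forces (not (P and Q) or ((P implies Q) or (P and Q))) or (not Q implies P) via the disjunct not (P and Q) or ((P implies Q) or (P and Q)).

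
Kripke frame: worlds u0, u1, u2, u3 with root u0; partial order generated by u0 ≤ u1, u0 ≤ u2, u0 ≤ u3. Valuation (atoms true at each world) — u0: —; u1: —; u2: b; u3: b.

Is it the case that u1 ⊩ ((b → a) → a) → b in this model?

u1 ⊩ ((b → a) → a) → b vacuously: no world accessible from u1 forces the antecedent (b → a) → a.

Yes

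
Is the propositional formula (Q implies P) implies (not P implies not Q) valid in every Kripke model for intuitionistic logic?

Yes

This is the forward direction of contraposition, which is intuitionistically derivable.
Assume Q implies P and not P. If Q held then P would follow, contradicting not P; so not Q.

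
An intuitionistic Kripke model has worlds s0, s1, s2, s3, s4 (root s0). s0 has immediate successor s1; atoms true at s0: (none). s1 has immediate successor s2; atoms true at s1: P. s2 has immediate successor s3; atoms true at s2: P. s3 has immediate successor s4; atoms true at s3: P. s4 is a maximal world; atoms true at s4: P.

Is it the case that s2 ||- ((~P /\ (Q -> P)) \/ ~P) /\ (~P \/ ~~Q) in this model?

No

s2 ||-/- ((~P /\ (Q -> P)) \/ ~P) /\ (~P \/ ~~Q) since s2 fails (~P /\ (Q -> P)) \/ ~P.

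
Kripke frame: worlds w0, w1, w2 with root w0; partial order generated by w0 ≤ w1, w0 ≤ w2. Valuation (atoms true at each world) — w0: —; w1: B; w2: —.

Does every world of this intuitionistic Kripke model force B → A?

Not every world: w0 ⊮ B → A.
w0 ⊮ B → A: at the accessible world w1, w1 ⊩ B but w1 ⊮ A.
w1 lacks atom A, so w1 ⊮ A.

No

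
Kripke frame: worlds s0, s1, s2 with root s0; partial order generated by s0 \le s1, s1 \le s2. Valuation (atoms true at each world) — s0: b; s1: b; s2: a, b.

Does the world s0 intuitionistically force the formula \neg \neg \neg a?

s0 \nVdash \neg \neg \neg a since s0 is accessible from s0 and s0 \Vdash \neg \neg a.
s0 \Vdash \neg \neg a: no world accessible from s0 forces \neg a.

No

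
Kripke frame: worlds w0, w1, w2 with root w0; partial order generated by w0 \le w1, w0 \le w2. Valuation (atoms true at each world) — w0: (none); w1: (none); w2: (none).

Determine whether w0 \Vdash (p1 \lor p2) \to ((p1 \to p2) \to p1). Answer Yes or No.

Yes

w0 \Vdash (p1 \lor p2) \to ((p1 \to p2) \to p1) vacuously: no world accessible from w0 forces the antecedent p1 \lor p2.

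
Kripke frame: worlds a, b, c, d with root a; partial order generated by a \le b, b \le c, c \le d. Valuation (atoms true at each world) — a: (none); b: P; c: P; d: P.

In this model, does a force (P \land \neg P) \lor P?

No

a \nVdash (P \land \neg P) \lor P: neither disjunct is forced at a.
a \nVdash P \land \neg P since a fails P.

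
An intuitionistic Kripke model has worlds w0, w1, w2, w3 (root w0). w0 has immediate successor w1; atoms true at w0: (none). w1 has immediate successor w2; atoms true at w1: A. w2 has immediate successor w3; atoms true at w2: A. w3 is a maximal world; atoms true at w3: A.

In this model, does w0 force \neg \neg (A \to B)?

w0 \nVdash \neg \neg (A \to B) since w0 is accessible from w0 and w0 \Vdash \neg (A \to B).
w0 \Vdash \neg (A \to B): no world accessible from w0 forces A \to B.

No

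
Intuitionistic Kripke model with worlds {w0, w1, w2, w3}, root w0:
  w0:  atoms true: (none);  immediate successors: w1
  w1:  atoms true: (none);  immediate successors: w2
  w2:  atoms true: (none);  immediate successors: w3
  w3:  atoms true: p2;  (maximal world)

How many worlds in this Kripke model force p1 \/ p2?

1

w0: does not force it — w0 ||-/- p1 \/ p2: neither disjunct is forced at w0.
w1: does not force it — w1 ||-/- p1 \/ p2: neither disjunct is forced at w1.
w2: does not force it.
w3: forces it.
Worlds forcing the formula: {w3}.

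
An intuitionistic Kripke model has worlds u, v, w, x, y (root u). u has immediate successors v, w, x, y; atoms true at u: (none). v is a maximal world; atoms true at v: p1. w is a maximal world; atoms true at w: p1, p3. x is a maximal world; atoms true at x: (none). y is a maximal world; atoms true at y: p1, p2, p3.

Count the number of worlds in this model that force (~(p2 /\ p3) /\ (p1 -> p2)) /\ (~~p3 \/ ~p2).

1

u: does not force it — u ||-/- (~(p2 /\ p3) /\ (p1 -> p2)) /\ (~~p3 \/ ~p2) since u fails ~(p2 /\ p3) /\ (p1 -> p2).
v: does not force it.
w: does not force it.
x: forces it.
y: does not force it.
Worlds forcing the formula: {x}.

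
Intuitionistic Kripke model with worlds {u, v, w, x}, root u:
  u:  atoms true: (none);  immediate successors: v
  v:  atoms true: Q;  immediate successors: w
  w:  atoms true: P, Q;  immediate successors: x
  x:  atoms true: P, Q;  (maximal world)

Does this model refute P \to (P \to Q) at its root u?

No

u \Vdash P \to (P \to Q): every world accessible from u that forces P (namely w, x) also forces P \to Q.
So the root u forces P \to (P \to Q); the model is not a countermodel.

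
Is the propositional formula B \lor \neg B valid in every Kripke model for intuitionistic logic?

No

This is the law of excluded middle, which is not intuitionistically valid.
A Kripke countermodel: worlds s0, s1; order generated by s0 \le s1; atoms true at each world — s0:{}; s1:{B}.
s0 \nVdash B \lor \neg B: neither disjunct is forced at s0.
s0 lacks atom B, so s0 \nVdash B.
So the root s0 does not force the formula.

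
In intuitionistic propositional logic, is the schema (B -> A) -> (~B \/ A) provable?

This is the material-implication-as-disjunction principle, which is not intuitionistically valid.
A Kripke countermodel: worlds s0, s1; order generated by s0 <= s1; atoms true at each world — s0:{}; s1:{A,B}.
s0 ||-/- (B -> A) -> (~B \/ A): already at s0 itself, s0 ||- B -> A but s0 ||-/- ~B \/ A.
s0 ||-/- ~B \/ A: neither disjunct is forced at s0.
s0 ||-/- ~B since s1 is accessible from s0 and s1 ||- B.
So the root s0 does not force the formula.

No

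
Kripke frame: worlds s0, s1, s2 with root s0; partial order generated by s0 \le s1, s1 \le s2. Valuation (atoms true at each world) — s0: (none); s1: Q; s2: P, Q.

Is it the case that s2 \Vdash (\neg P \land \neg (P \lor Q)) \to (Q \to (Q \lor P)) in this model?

s2 \Vdash (\neg P \land \neg (P \lor Q)) \to (Q \to (Q \lor P)) vacuously: no world accessible from s2 forces the antecedent \neg P \land \neg (P \lor Q).

Yes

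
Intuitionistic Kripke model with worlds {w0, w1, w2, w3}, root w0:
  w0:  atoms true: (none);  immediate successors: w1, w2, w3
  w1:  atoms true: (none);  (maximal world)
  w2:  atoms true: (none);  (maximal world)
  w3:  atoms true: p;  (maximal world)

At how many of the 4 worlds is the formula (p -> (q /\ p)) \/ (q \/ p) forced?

3

w0: does not force it — w0 ||-/- (p -> (q /\ p)) \/ (q \/ p): neither disjunct is forced at w0.
w1: forces it.
w2: forces it.
w3: forces it.
Worlds forcing the formula: {w1, w2, w3}.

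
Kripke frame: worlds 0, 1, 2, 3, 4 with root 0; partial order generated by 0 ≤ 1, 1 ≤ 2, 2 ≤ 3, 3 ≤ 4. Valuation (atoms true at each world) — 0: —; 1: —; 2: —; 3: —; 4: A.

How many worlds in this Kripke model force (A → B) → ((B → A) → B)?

5

0: forces it.
1: forces it.
2: forces it.
3: forces it.
4: forces it.
Worlds forcing the formula: {0, 1, 2, 3, 4}.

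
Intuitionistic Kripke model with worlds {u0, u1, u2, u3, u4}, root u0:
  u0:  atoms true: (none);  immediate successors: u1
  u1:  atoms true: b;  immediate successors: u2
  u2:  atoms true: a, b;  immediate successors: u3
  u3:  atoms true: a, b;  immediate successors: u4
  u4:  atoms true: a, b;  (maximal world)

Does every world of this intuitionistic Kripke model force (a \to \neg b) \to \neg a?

Yes

u0 \Vdash (a \to \neg b) \to \neg a vacuously: no world accessible from u0 forces the antecedent a \to \neg b.
Since the root u0 forces (a \to \neg b) \to \neg a and forcing is persistent (monotone upward), every world forces it.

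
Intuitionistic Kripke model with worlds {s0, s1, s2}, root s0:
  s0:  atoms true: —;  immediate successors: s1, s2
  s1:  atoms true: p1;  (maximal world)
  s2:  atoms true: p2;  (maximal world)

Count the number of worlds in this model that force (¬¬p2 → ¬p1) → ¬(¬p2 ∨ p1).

1

s0: does not force it — s0 ⊮ (¬¬p2 → ¬p1) → ¬(¬p2 ∨ p1): already at s0 itself, s0 ⊩ ¬¬p2 → ¬p1 but s0 ⊮ ¬(¬p2 ∨ p1).
s1: does not force it.
s2: forces it.
Worlds forcing the formula: {s2}.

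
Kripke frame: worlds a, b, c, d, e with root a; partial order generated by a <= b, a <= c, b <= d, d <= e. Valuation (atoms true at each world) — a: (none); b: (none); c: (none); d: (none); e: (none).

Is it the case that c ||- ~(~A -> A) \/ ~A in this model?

c ||- ~(~A -> A) \/ ~A via the disjunct ~(~A -> A).

Yes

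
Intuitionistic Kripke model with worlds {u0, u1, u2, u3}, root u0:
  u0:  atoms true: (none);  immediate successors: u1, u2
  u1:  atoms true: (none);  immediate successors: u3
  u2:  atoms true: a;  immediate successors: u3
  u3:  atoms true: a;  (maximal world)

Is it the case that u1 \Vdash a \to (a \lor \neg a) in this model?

u1 \Vdash a \to (a \lor \neg a): every world accessible from u1 that forces a (namely u3) also forces a \lor \neg a.

Yes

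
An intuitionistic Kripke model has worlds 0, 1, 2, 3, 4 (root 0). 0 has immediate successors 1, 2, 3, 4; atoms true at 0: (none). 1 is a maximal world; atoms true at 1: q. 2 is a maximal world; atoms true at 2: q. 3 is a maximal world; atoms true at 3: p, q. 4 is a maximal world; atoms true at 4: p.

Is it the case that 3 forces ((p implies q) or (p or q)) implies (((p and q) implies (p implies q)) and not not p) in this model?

Yes

3 forces ((p implies q) or (p or q)) implies (((p and q) implies (p implies q)) and not not p): every world accessible from 3 that forces (p implies q) or (p or q) (namely 3) also forces ((p and q) implies (p implies q)) and not not p.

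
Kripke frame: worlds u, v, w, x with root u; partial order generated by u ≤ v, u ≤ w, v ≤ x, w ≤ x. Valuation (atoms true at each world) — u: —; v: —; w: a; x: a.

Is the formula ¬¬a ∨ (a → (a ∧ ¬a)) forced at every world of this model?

u ⊩ ¬¬a ∨ (a → (a ∧ ¬a)) via the disjunct ¬¬a.
Since the root u forces ¬¬a ∨ (a → (a ∧ ¬a)) and forcing is persistent (monotone upward), every world forces it.

Yes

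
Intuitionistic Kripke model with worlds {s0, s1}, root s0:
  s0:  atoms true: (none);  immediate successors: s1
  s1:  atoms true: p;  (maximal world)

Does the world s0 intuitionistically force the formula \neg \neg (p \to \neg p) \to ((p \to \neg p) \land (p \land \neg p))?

s0 \Vdash \neg \neg (p \to \neg p) \to ((p \to \neg p) \land (p \land \neg p)) vacuously: no world accessible from s0 forces the antecedent \neg \neg (p \to \neg p).

Yes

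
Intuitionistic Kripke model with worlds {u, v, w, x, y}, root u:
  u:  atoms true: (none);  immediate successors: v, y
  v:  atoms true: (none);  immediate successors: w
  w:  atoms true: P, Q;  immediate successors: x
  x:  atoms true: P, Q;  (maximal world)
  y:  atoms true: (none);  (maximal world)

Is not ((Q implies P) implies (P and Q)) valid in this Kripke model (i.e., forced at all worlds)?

No

Not every world: u does not force not ((Q implies P) implies (P and Q)).
u does not force not ((Q implies P) implies (P and Q)) since w is accessible from u and w forces (Q implies P) implies (P and Q).
w forces (Q implies P) implies (P and Q): every world accessible from w that forces Q implies P (namely w, x) also forces P and Q.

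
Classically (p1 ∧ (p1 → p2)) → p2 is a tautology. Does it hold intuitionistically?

Yes

This is modus ponens in implicational form, which is intuitionistically derivable.
If a world forces p1 and p1 → p2, then applying the implication at that world (which is accessible from itself) gives p2.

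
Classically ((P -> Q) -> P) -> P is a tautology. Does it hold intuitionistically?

This is Peirce's law, which is not intuitionistically valid.
A Kripke countermodel: worlds a, b; order generated by a <= b; atoms true at each world — a:{}; b:{P}.
a ||-/- ((P -> Q) -> P) -> P: already at a itself, a ||- (P -> Q) -> P but a ||-/- P.
a lacks atom P, so a ||-/- P.
So the root a does not force the formula.

No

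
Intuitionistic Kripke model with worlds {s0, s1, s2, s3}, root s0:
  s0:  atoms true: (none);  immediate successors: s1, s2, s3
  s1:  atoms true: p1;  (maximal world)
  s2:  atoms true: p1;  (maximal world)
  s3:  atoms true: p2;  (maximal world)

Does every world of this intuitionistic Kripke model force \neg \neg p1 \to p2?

No

Not every world: s0 \nVdash \neg \neg p1 \to p2.
s0 \nVdash \neg \neg p1 \to p2: at the accessible world s1, s1 \Vdash \neg \neg p1 but s1 \nVdash p2.
s1 lacks atom p2, so s1 \nVdash p2.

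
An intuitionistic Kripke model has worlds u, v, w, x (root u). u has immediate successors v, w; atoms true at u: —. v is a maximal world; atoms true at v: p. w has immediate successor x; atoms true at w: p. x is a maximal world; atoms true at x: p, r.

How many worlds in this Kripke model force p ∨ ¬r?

u: does not force it — u ⊮ p ∨ ¬r: neither disjunct is forced at u.
v: forces it.
w: forces it.
x: forces it.
Worlds forcing the formula: {v, w, x}.

3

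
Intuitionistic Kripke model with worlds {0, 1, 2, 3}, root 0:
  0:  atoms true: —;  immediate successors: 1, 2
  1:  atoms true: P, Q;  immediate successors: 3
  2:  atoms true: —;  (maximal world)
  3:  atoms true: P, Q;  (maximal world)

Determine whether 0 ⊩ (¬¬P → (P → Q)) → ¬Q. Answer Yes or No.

0 ⊮ (¬¬P → (P → Q)) → ¬Q: already at 0 itself, 0 ⊩ ¬¬P → (P → Q) but 0 ⊮ ¬Q.
0 ⊮ ¬Q since 1 is accessible from 0 and 1 ⊩ Q.

No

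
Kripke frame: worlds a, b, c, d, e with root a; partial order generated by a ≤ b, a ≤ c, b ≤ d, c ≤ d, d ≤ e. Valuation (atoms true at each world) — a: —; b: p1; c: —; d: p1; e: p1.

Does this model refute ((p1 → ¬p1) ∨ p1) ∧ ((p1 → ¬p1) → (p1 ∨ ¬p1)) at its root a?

Yes

a ⊮ ((p1 → ¬p1) ∨ p1) ∧ ((p1 → ¬p1) → (p1 ∨ ¬p1)) since a fails (p1 → ¬p1) ∨ p1.
So the root a does not force ((p1 → ¬p1) ∨ p1) ∧ ((p1 → ¬p1) → (p1 ∨ ¬p1)); the model is a countermodel.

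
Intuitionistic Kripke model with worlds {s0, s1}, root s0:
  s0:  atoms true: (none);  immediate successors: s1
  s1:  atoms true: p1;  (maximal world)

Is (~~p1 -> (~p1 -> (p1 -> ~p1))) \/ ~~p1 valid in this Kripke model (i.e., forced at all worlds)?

s0 ||- (~~p1 -> (~p1 -> (p1 -> ~p1))) \/ ~~p1 via the disjunct ~~p1 -> (~p1 -> (p1 -> ~p1)).
Since the root s0 forces (~~p1 -> (~p1 -> (p1 -> ~p1))) \/ ~~p1 and forcing is persistent (monotone upward), every world forces it.

Yes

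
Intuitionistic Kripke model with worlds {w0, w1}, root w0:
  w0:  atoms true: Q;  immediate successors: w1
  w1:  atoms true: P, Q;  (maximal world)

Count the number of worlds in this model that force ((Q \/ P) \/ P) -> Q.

w0: forces it.
w1: forces it.
Worlds forcing the formula: {w0, w1}.

2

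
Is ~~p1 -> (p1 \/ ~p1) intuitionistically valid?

This is a variant of double-negation elimination (deriving excluded middle from double negation), which is not intuitionistically valid.
A Kripke countermodel: worlds u, v; order generated by u <= v; atoms true at each world — u:{}; v:{p1}.
u ||-/- ~~p1 -> (p1 \/ ~p1): already at u itself, u ||- ~~p1 but u ||-/- p1 \/ ~p1.
u ||-/- p1 \/ ~p1: neither disjunct is forced at u.
u lacks atom p1, so u ||-/- p1.
So the root u does not force the formula.

No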